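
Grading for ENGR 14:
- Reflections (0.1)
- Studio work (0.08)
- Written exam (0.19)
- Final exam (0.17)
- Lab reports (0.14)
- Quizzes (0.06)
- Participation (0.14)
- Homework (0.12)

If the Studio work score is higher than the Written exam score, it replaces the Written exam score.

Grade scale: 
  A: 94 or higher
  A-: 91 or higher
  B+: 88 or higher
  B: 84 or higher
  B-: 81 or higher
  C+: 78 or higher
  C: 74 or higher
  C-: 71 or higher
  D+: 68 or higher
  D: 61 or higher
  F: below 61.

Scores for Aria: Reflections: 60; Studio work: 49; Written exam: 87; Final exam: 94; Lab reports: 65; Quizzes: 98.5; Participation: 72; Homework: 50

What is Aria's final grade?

Studio work (49) ≤ Written exam (87), so Written exam stays at 87.
Weighted total:
  Reflections 60 × 0.1 = 6
  Studio work 49 × 0.08 = 3.92
  Written exam 87 × 0.19 = 16.53
  Final exam 94 × 0.17 = 15.98
  Lab reports 65 × 0.14 = 9.1
  Quizzes 98.5 × 0.06 = 5.91
  Participation 72 × 0.14 = 10.08
  Homework 50 × 0.12 = 6
Sum = 73.52
73.52 is ≥ 71 and < 74 → C-

C-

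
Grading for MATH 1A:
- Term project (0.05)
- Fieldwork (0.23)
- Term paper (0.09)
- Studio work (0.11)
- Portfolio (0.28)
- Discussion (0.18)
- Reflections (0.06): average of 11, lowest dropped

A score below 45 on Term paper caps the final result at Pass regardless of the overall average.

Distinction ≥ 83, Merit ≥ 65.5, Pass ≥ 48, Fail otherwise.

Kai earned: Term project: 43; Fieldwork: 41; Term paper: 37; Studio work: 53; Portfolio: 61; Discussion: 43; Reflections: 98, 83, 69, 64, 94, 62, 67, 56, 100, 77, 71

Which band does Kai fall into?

Reflections: drop 56 → average of remaining 10 = 785/10 = 78.5
Term paper score 37 < 45: minimum not met.
Weighted total:
  Term project 43 × 0.05 = 2.15
  Fieldwork 41 × 0.23 = 9.43
  Term paper 37 × 0.09 = 3.33
  Studio work 53 × 0.11 = 5.83
  Portfolio 61 × 0.28 = 17.08
  Discussion 43 × 0.18 = 7.74
  Reflections 78.5 × 0.06 = 4.71
Sum = 50.27
50.27 would be Pass; cap at Pass applies → Pass.

Pass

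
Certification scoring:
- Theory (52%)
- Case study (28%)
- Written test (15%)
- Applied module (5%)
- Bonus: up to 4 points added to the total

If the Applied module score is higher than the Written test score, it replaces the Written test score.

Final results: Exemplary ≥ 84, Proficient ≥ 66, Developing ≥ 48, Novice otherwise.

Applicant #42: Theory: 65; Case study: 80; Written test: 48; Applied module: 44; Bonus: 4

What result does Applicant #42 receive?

Proficient

Applied module (44) ≤ Written test (48), so Written test stays at 48.
Weighted total:
  Theory 65 × 0.52 = 33.8
  Case study 80 × 0.28 = 22.4
  Written test 48 × 0.15 = 7.2
  Applied module 44 × 0.05 = 2.2
Sum = 65.6
Bonus: 65.6 + 4 = 69.6
69.6 is ≥ 66 and < 84 → Proficient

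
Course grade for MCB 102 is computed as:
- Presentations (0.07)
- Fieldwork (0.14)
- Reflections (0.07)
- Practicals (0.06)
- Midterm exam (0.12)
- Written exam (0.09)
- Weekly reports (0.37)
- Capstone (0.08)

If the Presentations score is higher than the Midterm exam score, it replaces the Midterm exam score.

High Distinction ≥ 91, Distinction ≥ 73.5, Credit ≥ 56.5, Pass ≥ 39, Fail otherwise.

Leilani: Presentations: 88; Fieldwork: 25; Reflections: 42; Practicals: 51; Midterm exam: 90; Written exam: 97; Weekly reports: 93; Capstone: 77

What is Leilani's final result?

Presentations (88) ≤ Midterm exam (90), so Midterm exam stays at 90.
Weighted total:
  Presentations 88 × 0.07 = 6.16
  Fieldwork 25 × 0.14 = 3.5
  Reflections 42 × 0.07 = 2.94
  Practicals 51 × 0.06 = 3.06
  Midterm exam 90 × 0.12 = 10.8
  Written exam 97 × 0.09 = 8.73
  Weekly reports 93 × 0.37 = 34.41
  Capstone 77 × 0.08 = 6.16
Sum = 75.76
75.76 is ≥ 73.5 and < 91 → Distinction

Distinction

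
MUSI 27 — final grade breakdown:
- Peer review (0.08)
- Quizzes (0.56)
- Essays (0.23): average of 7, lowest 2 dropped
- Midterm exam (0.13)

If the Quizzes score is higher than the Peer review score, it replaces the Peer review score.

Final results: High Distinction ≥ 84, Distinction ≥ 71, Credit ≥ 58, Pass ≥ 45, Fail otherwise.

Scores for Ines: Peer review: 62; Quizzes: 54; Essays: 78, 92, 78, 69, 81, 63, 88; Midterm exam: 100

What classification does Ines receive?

Essays: drop 63, 69 → average of remaining 5 = 417/5 = 83.4
Quizzes (54) ≤ Peer review (62), so Peer review stays at 62.
Weighted total:
  Peer review 62 × 0.08 = 4.96
  Quizzes 54 × 0.56 = 30.24
  Essays 83.4 × 0.23 = 19.182
  Midterm exam 100 × 0.13 = 13
Sum = 67.382
67.382 is ≥ 58 and < 71 → Credit

Credit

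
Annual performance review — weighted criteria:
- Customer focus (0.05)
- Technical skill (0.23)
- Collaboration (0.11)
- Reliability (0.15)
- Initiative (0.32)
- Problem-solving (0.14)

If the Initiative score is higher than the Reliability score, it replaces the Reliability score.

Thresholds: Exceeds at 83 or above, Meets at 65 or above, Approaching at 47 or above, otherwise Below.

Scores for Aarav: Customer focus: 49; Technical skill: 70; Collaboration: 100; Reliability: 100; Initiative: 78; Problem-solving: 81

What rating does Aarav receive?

Meets

Initiative (78) ≤ Reliability (100), so Reliability stays at 100.
Weighted total:
  Customer focus 49 × 0.05 = 2.45
  Technical skill 70 × 0.23 = 16.1
  Collaboration 100 × 0.11 = 11
  Reliability 100 × 0.15 = 15
  Initiative 78 × 0.32 = 24.96
  Problem-solving 81 × 0.14 = 11.34
Sum = 80.85
80.85 is ≥ 65 and < 83 → Meets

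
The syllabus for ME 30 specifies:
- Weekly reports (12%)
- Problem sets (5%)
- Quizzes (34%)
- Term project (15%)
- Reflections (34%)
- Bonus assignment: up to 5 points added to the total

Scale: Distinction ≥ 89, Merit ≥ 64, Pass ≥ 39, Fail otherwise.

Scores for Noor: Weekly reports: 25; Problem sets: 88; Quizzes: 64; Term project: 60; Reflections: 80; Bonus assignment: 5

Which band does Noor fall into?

Weighted total:
  Weekly reports 25 × 0.12 = 3
  Problem sets 88 × 0.05 = 4.4
  Quizzes 64 × 0.34 = 21.76
  Term project 60 × 0.15 = 9
  Reflections 80 × 0.34 = 27.2
Sum = 65.36
Bonus assignment: 65.36 + 5 = 70.36
70.36 is ≥ 64 and < 89 → Merit

Merit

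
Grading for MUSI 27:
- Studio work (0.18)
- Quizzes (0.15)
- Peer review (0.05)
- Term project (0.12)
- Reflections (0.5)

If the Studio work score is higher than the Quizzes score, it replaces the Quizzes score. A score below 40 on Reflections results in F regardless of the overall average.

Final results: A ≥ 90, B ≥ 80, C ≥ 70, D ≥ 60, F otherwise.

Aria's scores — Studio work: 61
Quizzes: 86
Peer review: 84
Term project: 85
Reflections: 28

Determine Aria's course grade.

Studio work (61) ≤ Quizzes (86), so Quizzes stays at 86.
Reflections score 28 < 40: minimum not met.
Weighted total:
  Studio work 61 × 0.18 = 10.98
  Quizzes 86 × 0.15 = 12.9
  Peer review 84 × 0.05 = 4.2
  Term project 85 × 0.12 = 10.2
  Reflections 28 × 0.5 = 14
Sum = 52.28
Because the Reflections minimum was not met, the result is F.

F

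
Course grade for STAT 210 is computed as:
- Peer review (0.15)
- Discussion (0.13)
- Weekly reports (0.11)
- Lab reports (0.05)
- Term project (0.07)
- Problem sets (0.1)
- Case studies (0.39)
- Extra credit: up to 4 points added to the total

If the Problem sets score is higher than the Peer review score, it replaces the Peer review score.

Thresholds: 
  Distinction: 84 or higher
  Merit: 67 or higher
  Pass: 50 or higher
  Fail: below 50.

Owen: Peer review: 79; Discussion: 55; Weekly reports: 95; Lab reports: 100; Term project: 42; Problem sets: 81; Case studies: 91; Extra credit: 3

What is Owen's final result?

Distinction

Problem sets (81) > Peer review (79), so Peer review counts as 81.
Weighted total:
  Peer review 81 × 0.15 = 12.15
  Discussion 55 × 0.13 = 7.15
  Weekly reports 95 × 0.11 = 10.45
  Lab reports 100 × 0.05 = 5
  Term project 42 × 0.07 = 2.94
  Problem sets 81 × 0.1 = 8.1
  Case studies 91 × 0.39 = 35.49
Sum = 81.28
Extra credit: 81.28 + 3 = 84.28
84.28 ≥ 84 → Distinction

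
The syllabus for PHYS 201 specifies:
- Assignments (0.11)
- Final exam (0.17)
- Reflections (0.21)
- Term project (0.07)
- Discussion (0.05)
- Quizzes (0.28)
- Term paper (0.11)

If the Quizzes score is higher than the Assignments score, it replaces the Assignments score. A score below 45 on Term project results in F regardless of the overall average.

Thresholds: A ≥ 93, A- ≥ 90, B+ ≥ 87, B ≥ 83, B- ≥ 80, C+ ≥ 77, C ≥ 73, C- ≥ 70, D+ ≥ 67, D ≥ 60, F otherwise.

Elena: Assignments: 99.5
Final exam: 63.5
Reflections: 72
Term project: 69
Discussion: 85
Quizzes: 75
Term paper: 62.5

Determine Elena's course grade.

C

Quizzes (75) ≤ Assignments (99.5), so Assignments stays at 99.5.
Term project score 69 ≥ 45: minimum met.
Weighted total:
  Assignments 99.5 × 0.11 = 10.945
  Final exam 63.5 × 0.17 = 10.795
  Reflections 72 × 0.21 = 15.12
  Term project 69 × 0.07 = 4.83
  Discussion 85 × 0.05 = 4.25
  Quizzes 75 × 0.28 = 21
  Term paper 62.5 × 0.11 = 6.875
Sum = 73.815
73.815 is ≥ 73 and < 77 → C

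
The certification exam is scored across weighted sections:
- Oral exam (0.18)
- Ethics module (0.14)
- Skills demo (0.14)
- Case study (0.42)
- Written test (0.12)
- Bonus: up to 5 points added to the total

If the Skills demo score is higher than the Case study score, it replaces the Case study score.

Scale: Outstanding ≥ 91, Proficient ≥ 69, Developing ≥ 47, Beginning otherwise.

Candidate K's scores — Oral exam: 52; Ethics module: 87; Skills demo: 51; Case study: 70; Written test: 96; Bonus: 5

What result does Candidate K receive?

Proficient

Skills demo (51) ≤ Case study (70), so Case study stays at 70.
Weighted total:
  Oral exam 52 × 0.18 = 9.36
  Ethics module 87 × 0.14 = 12.18
  Skills demo 51 × 0.14 = 7.14
  Case study 70 × 0.42 = 29.4
  Written test 96 × 0.12 = 11.52
Sum = 69.6
Bonus: 69.6 + 5 = 74.6
74.6 is ≥ 69 and < 91 → Proficient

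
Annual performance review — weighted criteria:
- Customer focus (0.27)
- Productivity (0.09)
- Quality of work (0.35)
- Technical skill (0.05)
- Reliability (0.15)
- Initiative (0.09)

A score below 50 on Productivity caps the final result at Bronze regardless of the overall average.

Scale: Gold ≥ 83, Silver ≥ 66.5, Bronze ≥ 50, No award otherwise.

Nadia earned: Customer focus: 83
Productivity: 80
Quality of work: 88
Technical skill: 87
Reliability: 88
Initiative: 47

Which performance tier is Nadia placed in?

Silver

Productivity score 80 ≥ 50: minimum met.
Weighted total:
  Customer focus 83 × 0.27 = 22.41
  Productivity 80 × 0.09 = 7.2
  Quality of work 88 × 0.35 = 30.8
  Technical skill 87 × 0.05 = 4.35
  Reliability 88 × 0.15 = 13.2
  Initiative 47 × 0.09 = 4.23
Sum = 82.19
82.19 is ≥ 66.5 and < 83 → Silver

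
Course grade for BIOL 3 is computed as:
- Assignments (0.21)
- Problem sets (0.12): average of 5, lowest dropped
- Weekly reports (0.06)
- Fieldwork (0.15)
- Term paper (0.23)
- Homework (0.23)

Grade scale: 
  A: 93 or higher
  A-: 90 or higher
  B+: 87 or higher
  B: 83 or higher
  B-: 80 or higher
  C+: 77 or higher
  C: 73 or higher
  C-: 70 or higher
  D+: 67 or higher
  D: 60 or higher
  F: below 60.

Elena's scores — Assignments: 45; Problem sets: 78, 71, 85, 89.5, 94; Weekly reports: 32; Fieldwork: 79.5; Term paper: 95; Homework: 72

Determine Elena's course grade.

Problem sets: drop 71 → average of remaining 4 = 346.5/4 = 86.625
Weighted total:
  Assignments 45 × 0.21 = 9.45
  Problem sets 86.625 × 0.12 = 10.395
  Weekly reports 32 × 0.06 = 1.92
  Fieldwork 79.5 × 0.15 = 11.925
  Term paper 95 × 0.23 = 21.85
  Homework 72 × 0.23 = 16.56
Sum = 72.1
72.1 is ≥ 70 and < 73 → C-

C-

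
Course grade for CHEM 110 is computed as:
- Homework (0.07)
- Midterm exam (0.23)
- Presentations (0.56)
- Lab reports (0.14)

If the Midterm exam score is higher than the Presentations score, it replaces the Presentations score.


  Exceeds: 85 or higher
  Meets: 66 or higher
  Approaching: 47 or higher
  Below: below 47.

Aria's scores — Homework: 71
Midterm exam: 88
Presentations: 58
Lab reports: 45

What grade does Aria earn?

Midterm exam (88) > Presentations (58), so Presentations counts as 88.
Weighted total:
  Homework 71 × 0.07 = 4.97
  Midterm exam 88 × 0.23 = 20.24
  Presentations 88 × 0.56 = 49.28
  Lab reports 45 × 0.14 = 6.3
Sum = 80.79
80.79 is ≥ 66 and < 85 → Meets

Meets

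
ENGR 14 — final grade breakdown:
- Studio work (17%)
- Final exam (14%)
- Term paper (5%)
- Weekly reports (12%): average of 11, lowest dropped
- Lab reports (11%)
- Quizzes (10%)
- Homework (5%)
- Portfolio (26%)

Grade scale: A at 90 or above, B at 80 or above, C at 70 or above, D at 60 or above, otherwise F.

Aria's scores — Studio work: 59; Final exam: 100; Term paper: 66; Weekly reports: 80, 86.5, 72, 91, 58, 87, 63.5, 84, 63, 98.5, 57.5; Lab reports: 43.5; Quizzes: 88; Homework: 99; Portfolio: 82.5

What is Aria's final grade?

C

Weekly reports: drop 57.5 → average of remaining 10 = 783.5/10 = 78.35
Weighted total:
  Studio work 59 × 0.17 = 10.03
  Final exam 100 × 0.14 = 14
  Term paper 66 × 0.05 = 3.3
  Weekly reports 78.35 × 0.12 = 9.402
  Lab reports 43.5 × 0.11 = 4.785
  Quizzes 88 × 0.1 = 8.8
  Homework 99 × 0.05 = 4.95
  Portfolio 82.5 × 0.26 = 21.45
Sum = 76.717
76.717 is ≥ 70 and < 80 → C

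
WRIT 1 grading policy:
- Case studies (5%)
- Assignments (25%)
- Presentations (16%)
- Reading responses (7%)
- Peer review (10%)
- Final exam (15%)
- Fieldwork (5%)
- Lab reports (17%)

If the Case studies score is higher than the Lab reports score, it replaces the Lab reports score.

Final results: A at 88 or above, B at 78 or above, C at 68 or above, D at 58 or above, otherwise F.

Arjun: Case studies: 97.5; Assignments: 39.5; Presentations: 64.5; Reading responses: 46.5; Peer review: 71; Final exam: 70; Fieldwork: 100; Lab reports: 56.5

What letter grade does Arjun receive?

Case studies (97.5) > Lab reports (56.5), so Lab reports counts as 97.5.
Weighted total:
  Case studies 97.5 × 0.05 = 4.875
  Assignments 39.5 × 0.25 = 9.875
  Presentations 64.5 × 0.16 = 10.32
  Reading responses 46.5 × 0.07 = 3.255
  Peer review 71 × 0.1 = 7.1
  Final exam 70 × 0.15 = 10.5
  Fieldwork 100 × 0.05 = 5
  Lab reports 97.5 × 0.17 = 16.575
Sum = 67.5
67.5 is ≥ 58 and < 68 → D

D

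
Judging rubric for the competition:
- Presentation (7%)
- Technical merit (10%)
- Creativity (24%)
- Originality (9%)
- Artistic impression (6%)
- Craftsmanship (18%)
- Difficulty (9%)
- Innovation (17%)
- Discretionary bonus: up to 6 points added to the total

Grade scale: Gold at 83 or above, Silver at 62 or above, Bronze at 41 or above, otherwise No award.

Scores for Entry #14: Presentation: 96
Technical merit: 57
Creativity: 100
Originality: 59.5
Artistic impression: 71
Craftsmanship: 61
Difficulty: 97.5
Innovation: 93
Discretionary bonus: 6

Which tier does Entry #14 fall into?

Gold

Weighted total:
  Presentation 96 × 0.07 = 6.72
  Technical merit 57 × 0.1 = 5.7
  Creativity 100 × 0.24 = 24
  Originality 59.5 × 0.09 = 5.355
  Artistic impression 71 × 0.06 = 4.26
  Craftsmanship 61 × 0.18 = 10.98
  Difficulty 97.5 × 0.09 = 8.775
  Innovation 93 × 0.17 = 15.81
Sum = 81.6
Discretionary bonus: 81.6 + 6 = 87.6
87.6 ≥ 83 → Gold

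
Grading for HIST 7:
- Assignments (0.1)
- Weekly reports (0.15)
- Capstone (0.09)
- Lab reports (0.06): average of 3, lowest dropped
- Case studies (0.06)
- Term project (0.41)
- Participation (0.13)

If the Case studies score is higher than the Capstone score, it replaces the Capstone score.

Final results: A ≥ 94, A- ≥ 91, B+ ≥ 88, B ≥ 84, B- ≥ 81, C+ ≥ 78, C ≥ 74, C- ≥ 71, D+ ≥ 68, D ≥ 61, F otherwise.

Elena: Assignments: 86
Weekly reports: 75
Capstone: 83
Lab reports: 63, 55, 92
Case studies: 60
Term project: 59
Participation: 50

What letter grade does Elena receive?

Lab reports: drop 55 → average of remaining 2 = 155/2 = 77.5
Case studies (60) ≤ Capstone (83), so Capstone stays at 83.
Weighted total:
  Assignments 86 × 0.1 = 8.6
  Weekly reports 75 × 0.15 = 11.25
  Capstone 83 × 0.09 = 7.47
  Lab reports 77.5 × 0.06 = 4.65
  Case studies 60 × 0.06 = 3.6
  Term project 59 × 0.41 = 24.19
  Participation 50 × 0.13 = 6.5
Sum = 66.26
66.26 is ≥ 61 and < 68 → D

D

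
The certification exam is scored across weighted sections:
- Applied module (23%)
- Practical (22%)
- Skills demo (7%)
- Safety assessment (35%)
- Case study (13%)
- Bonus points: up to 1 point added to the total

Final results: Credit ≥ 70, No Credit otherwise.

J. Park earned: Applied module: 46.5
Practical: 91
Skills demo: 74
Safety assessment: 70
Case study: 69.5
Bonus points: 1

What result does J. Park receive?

Weighted total:
  Applied module 46.5 × 0.23 = 10.695
  Practical 91 × 0.22 = 20.02
  Skills demo 74 × 0.07 = 5.18
  Safety assessment 70 × 0.35 = 24.5
  Case study 69.5 × 0.13 = 9.035
Sum = 69.43
Bonus points: 69.43 + 1 = 70.43
70.43 ≥ 70 → Credit

Credit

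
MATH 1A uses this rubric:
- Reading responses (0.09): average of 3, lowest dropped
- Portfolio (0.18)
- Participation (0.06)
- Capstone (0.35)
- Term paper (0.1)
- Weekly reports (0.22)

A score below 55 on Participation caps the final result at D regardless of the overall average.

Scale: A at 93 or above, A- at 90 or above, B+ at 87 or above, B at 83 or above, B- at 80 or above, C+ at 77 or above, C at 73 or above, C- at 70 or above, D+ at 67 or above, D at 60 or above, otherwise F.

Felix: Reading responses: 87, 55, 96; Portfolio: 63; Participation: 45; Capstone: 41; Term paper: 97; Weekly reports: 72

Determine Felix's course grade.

Reading responses: drop 55 → average of remaining 2 = 183/2 = 91.5
Participation score 45 < 55: minimum not met.
Weighted total:
  Reading responses 91.5 × 0.09 = 8.235
  Portfolio 63 × 0.18 = 11.34
  Participation 45 × 0.06 = 2.7
  Capstone 41 × 0.35 = 14.35
  Term paper 97 × 0.1 = 9.7
  Weekly reports 72 × 0.22 = 15.84
Sum = 62.165
62.165 would be D; cap at D applies → D.

D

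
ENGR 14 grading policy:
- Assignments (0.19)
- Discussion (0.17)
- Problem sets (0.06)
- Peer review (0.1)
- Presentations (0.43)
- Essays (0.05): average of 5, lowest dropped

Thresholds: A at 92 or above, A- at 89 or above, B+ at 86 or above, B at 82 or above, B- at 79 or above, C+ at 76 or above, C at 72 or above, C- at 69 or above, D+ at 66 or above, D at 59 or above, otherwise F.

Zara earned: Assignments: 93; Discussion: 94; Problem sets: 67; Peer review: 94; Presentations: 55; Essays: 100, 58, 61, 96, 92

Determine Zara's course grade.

Essays: drop 58 → average of remaining 4 = 349/4 = 87.25
Weighted total:
  Assignments 93 × 0.19 = 17.67
  Discussion 94 × 0.17 = 15.98
  Problem sets 67 × 0.06 = 4.02
  Peer review 94 × 0.1 = 9.4
  Presentations 55 × 0.43 = 23.65
  Essays 87.25 × 0.05 = 4.3625
Sum = 75.0825
75.0825 is ≥ 72 and < 76 → C

C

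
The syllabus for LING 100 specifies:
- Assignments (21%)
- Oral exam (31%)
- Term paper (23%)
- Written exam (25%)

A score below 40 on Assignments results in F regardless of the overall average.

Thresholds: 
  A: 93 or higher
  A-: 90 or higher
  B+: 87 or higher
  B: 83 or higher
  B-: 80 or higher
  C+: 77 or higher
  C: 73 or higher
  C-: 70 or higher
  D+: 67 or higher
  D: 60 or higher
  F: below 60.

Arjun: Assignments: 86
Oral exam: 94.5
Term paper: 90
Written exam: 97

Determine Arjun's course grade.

Assignments score 86 ≥ 40: minimum met.
Weighted total:
  Assignments 86 × 0.21 = 18.06
  Oral exam 94.5 × 0.31 = 29.295
  Term paper 90 × 0.23 = 20.7
  Written exam 97 × 0.25 = 24.25
Sum = 92.305
92.305 is ≥ 90 and < 93 → A-

A-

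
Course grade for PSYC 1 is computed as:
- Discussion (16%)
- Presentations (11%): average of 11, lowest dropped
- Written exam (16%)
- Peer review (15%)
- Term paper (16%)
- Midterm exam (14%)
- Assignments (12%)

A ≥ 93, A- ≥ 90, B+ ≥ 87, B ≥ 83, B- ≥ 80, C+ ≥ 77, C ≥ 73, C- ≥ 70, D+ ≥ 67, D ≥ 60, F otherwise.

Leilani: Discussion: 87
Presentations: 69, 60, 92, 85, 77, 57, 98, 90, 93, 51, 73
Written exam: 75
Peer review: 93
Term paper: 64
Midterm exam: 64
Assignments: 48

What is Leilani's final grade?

C

Presentations: drop 51 → average of remaining 10 = 794/10 = 79.4
Weighted total:
  Discussion 87 × 0.16 = 13.92
  Presentations 79.4 × 0.11 = 8.734
  Written exam 75 × 0.16 = 12
  Peer review 93 × 0.15 = 13.95
  Term paper 64 × 0.16 = 10.24
  Midterm exam 64 × 0.14 = 8.96
  Assignments 48 × 0.12 = 5.76
Sum = 73.564
73.564 is ≥ 73 and < 77 → C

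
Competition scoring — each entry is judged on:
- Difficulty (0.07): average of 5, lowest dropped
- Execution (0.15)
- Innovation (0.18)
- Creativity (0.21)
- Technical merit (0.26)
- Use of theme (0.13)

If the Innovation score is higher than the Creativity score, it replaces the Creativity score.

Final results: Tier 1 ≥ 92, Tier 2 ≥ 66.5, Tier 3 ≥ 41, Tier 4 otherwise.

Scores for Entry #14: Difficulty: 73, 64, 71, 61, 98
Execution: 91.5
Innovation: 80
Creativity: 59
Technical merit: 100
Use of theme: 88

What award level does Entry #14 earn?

Difficulty: drop 61 → average of remaining 4 = 306/4 = 76.5
Innovation (80) > Creativity (59), so Creativity counts as 80.
Weighted total:
  Difficulty 76.5 × 0.07 = 5.355
  Execution 91.5 × 0.15 = 13.725
  Innovation 80 × 0.18 = 14.4
  Creativity 80 × 0.21 = 16.8
  Technical merit 100 × 0.26 = 26
  Use of theme 88 × 0.13 = 11.44
Sum = 87.72
87.72 is ≥ 66.5 and < 92 → Tier 2

Tier 2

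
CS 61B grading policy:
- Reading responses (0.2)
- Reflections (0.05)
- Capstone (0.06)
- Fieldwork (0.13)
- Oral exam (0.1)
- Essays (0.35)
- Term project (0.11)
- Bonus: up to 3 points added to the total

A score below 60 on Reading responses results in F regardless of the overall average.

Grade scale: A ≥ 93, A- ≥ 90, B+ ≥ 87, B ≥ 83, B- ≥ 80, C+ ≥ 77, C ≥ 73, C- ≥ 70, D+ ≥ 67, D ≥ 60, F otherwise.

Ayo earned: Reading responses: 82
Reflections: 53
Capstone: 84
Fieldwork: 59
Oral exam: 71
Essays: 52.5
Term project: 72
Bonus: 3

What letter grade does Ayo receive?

D+

Reading responses score 82 ≥ 60: minimum met.
Weighted total:
  Reading responses 82 × 0.2 = 16.4
  Reflections 53 × 0.05 = 2.65
  Capstone 84 × 0.06 = 5.04
  Fieldwork 59 × 0.13 = 7.67
  Oral exam 71 × 0.1 = 7.1
  Essays 52.5 × 0.35 = 18.375
  Term project 72 × 0.11 = 7.92
Sum = 65.155
Bonus: 65.155 + 3 = 68.155
68.155 is ≥ 67 and < 70 → D+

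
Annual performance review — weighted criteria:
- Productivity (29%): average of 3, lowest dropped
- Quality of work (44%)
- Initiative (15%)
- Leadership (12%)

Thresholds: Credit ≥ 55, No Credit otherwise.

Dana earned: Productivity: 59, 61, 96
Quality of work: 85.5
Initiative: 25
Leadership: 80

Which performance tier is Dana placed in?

Productivity: drop 59 → average of remaining 2 = 157/2 = 78.5
Weighted total:
  Productivity 78.5 × 0.29 = 22.765
  Quality of work 85.5 × 0.44 = 37.62
  Initiative 25 × 0.15 = 3.75
  Leadership 80 × 0.12 = 9.6
Sum = 73.735
73.735 ≥ 55 → Credit

Credit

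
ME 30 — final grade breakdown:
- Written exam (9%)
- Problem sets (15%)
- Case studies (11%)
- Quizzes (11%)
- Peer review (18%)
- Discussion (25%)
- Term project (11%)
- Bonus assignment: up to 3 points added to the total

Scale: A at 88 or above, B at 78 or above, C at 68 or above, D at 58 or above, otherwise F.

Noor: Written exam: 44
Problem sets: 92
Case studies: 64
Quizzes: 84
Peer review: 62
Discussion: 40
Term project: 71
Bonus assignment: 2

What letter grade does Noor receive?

Weighted total:
  Written exam 44 × 0.09 = 3.96
  Problem sets 92 × 0.15 = 13.8
  Case studies 64 × 0.11 = 7.04
  Quizzes 84 × 0.11 = 9.24
  Peer review 62 × 0.18 = 11.16
  Discussion 40 × 0.25 = 10
  Term project 71 × 0.11 = 7.81
Sum = 63.01
Bonus assignment: 63.01 + 2 = 65.01
65.01 is ≥ 58 and < 68 → D

D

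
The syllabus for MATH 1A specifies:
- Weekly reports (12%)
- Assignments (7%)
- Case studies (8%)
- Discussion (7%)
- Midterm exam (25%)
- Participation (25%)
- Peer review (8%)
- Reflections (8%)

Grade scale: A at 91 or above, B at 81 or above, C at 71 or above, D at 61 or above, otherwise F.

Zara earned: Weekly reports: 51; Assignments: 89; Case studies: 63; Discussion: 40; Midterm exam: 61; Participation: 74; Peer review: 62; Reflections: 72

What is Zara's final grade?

Weighted total:
  Weekly reports 51 × 0.12 = 6.12
  Assignments 89 × 0.07 = 6.23
  Case studies 63 × 0.08 = 5.04
  Discussion 40 × 0.07 = 2.8
  Midterm exam 61 × 0.25 = 15.25
  Participation 74 × 0.25 = 18.5
  Peer review 62 × 0.08 = 4.96
  Reflections 72 × 0.08 = 5.76
Sum = 64.66
64.66 is ≥ 61 and < 71 → D

D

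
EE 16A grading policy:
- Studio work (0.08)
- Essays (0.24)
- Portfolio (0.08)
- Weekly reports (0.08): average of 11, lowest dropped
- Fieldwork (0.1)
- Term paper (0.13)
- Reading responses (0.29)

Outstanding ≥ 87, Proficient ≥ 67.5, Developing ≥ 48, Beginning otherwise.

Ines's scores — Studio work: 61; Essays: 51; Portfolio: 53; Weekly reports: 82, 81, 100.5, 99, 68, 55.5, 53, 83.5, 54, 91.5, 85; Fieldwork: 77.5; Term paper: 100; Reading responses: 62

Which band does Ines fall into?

Developing

Weekly reports: drop 53 → average of remaining 10 = 800/10 = 80
Weighted total:
  Studio work 61 × 0.08 = 4.88
  Essays 51 × 0.24 = 12.24
  Portfolio 53 × 0.08 = 4.24
  Weekly reports 80 × 0.08 = 6.4
  Fieldwork 77.5 × 0.1 = 7.75
  Term paper 100 × 0.13 = 13
  Reading responses 62 × 0.29 = 17.98
Sum = 66.49
66.49 is ≥ 48 and < 67.5 → Developing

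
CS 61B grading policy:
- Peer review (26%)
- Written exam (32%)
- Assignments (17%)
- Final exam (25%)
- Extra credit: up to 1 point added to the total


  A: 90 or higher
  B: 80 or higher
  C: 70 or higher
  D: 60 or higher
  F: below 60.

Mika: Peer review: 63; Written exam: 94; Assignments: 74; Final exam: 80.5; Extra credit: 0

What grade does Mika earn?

C

Weighted total:
  Peer review 63 × 0.26 = 16.38
  Written exam 94 × 0.32 = 30.08
  Assignments 74 × 0.17 = 12.58
  Final exam 80.5 × 0.25 = 20.125
Sum = 79.165
Extra credit: 79.165 + 0 = 79.165
79.165 is ≥ 70 and < 80 → C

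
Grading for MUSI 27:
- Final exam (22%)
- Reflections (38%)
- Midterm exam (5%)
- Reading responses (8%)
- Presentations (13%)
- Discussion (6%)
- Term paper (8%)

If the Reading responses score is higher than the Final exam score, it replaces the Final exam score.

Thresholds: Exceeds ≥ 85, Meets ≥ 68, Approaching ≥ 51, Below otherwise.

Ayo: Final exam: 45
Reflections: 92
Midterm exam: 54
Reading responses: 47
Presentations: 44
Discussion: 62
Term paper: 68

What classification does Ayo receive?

Reading responses (47) > Final exam (45), so Final exam counts as 47.
Weighted total:
  Final exam 47 × 0.22 = 10.34
  Reflections 92 × 0.38 = 34.96
  Midterm exam 54 × 0.05 = 2.7
  Reading responses 47 × 0.08 = 3.76
  Presentations 44 × 0.13 = 5.72
  Discussion 62 × 0.06 = 3.72
  Term paper 68 × 0.08 = 5.44
Sum = 66.64
66.64 is ≥ 51 and < 68 → Approaching

Approaching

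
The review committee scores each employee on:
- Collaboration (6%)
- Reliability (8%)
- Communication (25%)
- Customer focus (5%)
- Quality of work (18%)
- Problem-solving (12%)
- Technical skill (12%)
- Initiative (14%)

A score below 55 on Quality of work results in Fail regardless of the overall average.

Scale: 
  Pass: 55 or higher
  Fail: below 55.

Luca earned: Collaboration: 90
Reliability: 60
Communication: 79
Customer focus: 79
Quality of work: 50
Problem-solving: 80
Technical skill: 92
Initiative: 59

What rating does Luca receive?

Fail

Quality of work score 50 < 55: minimum not met.
Weighted total:
  Collaboration 90 × 0.06 = 5.4
  Reliability 60 × 0.08 = 4.8
  Communication 79 × 0.25 = 19.75
  Customer focus 79 × 0.05 = 3.95
  Quality of work 50 × 0.18 = 9
  Problem-solving 80 × 0.12 = 9.6
  Technical skill 92 × 0.12 = 11.04
  Initiative 59 × 0.14 = 8.26
Sum = 71.8
Because the Quality of work minimum was not met, the result is Fail.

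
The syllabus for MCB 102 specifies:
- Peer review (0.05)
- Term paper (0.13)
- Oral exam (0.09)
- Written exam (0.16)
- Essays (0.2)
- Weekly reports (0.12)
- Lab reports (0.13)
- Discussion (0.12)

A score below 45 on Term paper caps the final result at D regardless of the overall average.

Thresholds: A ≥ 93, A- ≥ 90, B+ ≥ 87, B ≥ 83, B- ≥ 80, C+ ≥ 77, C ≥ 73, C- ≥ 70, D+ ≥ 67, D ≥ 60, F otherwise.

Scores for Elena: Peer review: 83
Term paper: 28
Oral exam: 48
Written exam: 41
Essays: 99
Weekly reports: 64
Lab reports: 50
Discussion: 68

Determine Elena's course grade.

D

Term paper score 28 < 45: minimum not met.
Weighted total:
  Peer review 83 × 0.05 = 4.15
  Term paper 28 × 0.13 = 3.64
  Oral exam 48 × 0.09 = 4.32
  Written exam 41 × 0.16 = 6.56
  Essays 99 × 0.2 = 19.8
  Weekly reports 64 × 0.12 = 7.68
  Lab reports 50 × 0.13 = 6.5
  Discussion 68 × 0.12 = 8.16
Sum = 60.81
60.81 would be D; cap at D applies → D.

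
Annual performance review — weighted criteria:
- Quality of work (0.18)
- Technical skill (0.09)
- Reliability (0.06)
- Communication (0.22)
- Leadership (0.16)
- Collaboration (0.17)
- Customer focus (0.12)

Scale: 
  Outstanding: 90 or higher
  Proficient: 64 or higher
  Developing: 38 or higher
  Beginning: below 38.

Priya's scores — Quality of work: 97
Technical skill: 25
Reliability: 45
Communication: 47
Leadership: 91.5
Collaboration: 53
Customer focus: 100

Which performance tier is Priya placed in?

Proficient

Weighted total:
  Quality of work 97 × 0.18 = 17.46
  Technical skill 25 × 0.09 = 2.25
  Reliability 45 × 0.06 = 2.7
  Communication 47 × 0.22 = 10.34
  Leadership 91.5 × 0.16 = 14.64
  Collaboration 53 × 0.17 = 9.01
  Customer focus 100 × 0.12 = 12
Sum = 68.4
68.4 is ≥ 64 and < 90 → Proficient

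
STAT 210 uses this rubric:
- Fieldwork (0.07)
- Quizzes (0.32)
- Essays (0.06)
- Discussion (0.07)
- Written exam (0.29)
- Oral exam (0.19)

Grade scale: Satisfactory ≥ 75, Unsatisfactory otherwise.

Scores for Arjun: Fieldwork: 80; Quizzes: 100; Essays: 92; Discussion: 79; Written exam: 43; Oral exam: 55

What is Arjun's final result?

Unsatisfactory

Weighted total:
  Fieldwork 80 × 0.07 = 5.6
  Quizzes 100 × 0.32 = 32
  Essays 92 × 0.06 = 5.52
  Discussion 79 × 0.07 = 5.53
  Written exam 43 × 0.29 = 12.47
  Oral exam 55 × 0.19 = 10.45
Sum = 71.57
71.57 < 75 → Unsatisfactory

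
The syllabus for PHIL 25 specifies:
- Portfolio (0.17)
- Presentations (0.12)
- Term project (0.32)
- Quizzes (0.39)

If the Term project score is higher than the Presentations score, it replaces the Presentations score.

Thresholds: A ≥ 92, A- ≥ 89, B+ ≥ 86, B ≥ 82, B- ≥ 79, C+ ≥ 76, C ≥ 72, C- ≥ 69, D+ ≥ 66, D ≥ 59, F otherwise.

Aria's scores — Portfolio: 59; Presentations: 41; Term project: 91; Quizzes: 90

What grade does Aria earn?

Term project (91) > Presentations (41), so Presentations counts as 91.
Weighted total:
  Portfolio 59 × 0.17 = 10.03
  Presentations 91 × 0.12 = 10.92
  Term project 91 × 0.32 = 29.12
  Quizzes 90 × 0.39 = 35.1
Sum = 85.17
85.17 is ≥ 82 and < 86 → B

B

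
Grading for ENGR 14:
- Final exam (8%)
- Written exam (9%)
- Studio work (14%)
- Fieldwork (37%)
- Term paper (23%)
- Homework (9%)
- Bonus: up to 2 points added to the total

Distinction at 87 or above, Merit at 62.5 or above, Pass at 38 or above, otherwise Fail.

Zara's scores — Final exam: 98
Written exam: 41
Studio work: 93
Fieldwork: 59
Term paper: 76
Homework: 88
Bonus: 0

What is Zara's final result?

Merit

Weighted total:
  Final exam 98 × 0.08 = 7.84
  Written exam 41 × 0.09 = 3.69
  Studio work 93 × 0.14 = 13.02
  Fieldwork 59 × 0.37 = 21.83
  Term paper 76 × 0.23 = 17.48
  Homework 88 × 0.09 = 7.92
Sum = 71.78
Bonus: 71.78 + 0 = 71.78
71.78 is ≥ 62.5 and < 87 → Merit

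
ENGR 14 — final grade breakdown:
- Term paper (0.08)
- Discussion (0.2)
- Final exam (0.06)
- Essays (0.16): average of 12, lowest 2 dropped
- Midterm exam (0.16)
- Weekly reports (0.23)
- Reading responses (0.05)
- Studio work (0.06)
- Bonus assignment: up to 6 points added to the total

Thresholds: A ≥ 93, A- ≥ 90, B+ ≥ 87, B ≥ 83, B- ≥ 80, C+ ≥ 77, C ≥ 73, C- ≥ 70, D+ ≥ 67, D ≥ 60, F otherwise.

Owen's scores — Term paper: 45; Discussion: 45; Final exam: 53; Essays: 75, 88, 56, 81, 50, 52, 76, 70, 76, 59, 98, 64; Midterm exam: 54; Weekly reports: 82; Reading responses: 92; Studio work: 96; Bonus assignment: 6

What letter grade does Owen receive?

C-

Essays: drop 50, 52 → average of remaining 10 = 743/10 = 74.3
Weighted total:
  Term paper 45 × 0.08 = 3.6
  Discussion 45 × 0.2 = 9
  Final exam 53 × 0.06 = 3.18
  Essays 74.3 × 0.16 = 11.888
  Midterm exam 54 × 0.16 = 8.64
  Weekly reports 82 × 0.23 = 18.86
  Reading responses 92 × 0.05 = 4.6
  Studio work 96 × 0.06 = 5.76
Sum = 65.528
Bonus assignment: 65.528 + 6 = 71.528
71.528 is ≥ 70 and < 73 → C-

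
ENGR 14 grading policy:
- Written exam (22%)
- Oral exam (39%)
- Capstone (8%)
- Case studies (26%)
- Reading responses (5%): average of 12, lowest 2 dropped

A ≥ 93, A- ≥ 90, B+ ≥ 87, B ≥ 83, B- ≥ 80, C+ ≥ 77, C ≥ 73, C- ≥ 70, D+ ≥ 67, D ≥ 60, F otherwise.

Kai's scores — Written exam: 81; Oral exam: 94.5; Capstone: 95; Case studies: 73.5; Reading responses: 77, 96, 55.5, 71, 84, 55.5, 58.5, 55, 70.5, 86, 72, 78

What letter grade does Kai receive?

Reading responses: drop 55, 55.5 → average of remaining 10 = 748.5/10 = 74.85
Weighted total:
  Written exam 81 × 0.22 = 17.82
  Oral exam 94.5 × 0.39 = 36.855
  Capstone 95 × 0.08 = 7.6
  Case studies 73.5 × 0.26 = 19.11
  Reading responses 74.85 × 0.05 = 3.7425
Sum = 85.1275
85.1275 is ≥ 83 and < 87 → B

B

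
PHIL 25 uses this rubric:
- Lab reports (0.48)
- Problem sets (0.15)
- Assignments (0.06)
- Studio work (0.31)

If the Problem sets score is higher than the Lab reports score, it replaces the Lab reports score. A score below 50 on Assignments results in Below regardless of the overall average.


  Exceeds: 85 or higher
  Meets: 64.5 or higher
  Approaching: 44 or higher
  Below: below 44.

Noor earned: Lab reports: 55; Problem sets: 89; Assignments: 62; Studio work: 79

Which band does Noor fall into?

Meets

Problem sets (89) > Lab reports (55), so Lab reports counts as 89.
Assignments score 62 ≥ 50: minimum met.
Weighted total:
  Lab reports 89 × 0.48 = 42.72
  Problem sets 89 × 0.15 = 13.35
  Assignments 62 × 0.06 = 3.72
  Studio work 79 × 0.31 = 24.49
Sum = 84.28
84.28 is ≥ 64.5 and < 85 → Meets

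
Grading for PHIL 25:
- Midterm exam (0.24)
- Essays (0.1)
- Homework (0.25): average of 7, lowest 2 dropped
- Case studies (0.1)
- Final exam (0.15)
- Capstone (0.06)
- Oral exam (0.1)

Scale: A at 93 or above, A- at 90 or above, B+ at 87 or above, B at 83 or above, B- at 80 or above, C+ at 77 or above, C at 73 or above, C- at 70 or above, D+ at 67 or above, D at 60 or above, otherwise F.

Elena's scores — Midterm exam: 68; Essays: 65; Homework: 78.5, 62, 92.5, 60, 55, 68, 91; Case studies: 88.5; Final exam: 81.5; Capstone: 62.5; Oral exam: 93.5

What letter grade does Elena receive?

Homework: drop 55, 60 → average of remaining 5 = 392/5 = 78.4
Weighted total:
  Midterm exam 68 × 0.24 = 16.32
  Essays 65 × 0.1 = 6.5
  Homework 78.4 × 0.25 = 19.6
  Case studies 88.5 × 0.1 = 8.85
  Final exam 81.5 × 0.15 = 12.225
  Capstone 62.5 × 0.06 = 3.75
  Oral exam 93.5 × 0.1 = 9.35
Sum = 76.595
76.595 is ≥ 73 and < 77 → C

C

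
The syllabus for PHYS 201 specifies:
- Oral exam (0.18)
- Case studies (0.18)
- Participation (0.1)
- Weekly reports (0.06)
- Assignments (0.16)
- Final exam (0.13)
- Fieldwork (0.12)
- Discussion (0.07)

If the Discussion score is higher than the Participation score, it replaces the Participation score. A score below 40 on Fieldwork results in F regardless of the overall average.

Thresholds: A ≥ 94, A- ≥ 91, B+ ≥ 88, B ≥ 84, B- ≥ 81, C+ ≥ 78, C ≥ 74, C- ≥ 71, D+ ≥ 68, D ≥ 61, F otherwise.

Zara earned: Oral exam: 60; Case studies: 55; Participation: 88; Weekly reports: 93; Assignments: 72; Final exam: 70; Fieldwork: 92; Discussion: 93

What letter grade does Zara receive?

C-

Discussion (93) > Participation (88), so Participation counts as 93.
Fieldwork score 92 ≥ 40: minimum met.
Weighted total:
  Oral exam 60 × 0.18 = 10.8
  Case studies 55 × 0.18 = 9.9
  Participation 93 × 0.1 = 9.3
  Weekly reports 93 × 0.06 = 5.58
  Assignments 72 × 0.16 = 11.52
  Final exam 70 × 0.13 = 9.1
  Fieldwork 92 × 0.12 = 11.04
  Discussion 93 × 0.07 = 6.51
Sum = 73.75
73.75 is ≥ 71 and < 74 → C-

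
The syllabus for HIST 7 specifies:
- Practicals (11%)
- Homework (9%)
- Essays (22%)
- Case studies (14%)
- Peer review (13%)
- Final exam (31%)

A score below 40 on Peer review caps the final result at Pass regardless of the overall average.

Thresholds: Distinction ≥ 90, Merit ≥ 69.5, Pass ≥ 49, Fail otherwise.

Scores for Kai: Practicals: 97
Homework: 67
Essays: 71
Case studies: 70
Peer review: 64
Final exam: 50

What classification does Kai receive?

Pass

Peer review score 64 ≥ 40: minimum met.
Weighted total:
  Practicals 97 × 0.11 = 10.67
  Homework 67 × 0.09 = 6.03
  Essays 71 × 0.22 = 15.62
  Case studies 70 × 0.14 = 9.8
  Peer review 64 × 0.13 = 8.32
  Final exam 50 × 0.31 = 15.5
Sum = 65.94
65.94 is ≥ 49 and < 69.5 → Pass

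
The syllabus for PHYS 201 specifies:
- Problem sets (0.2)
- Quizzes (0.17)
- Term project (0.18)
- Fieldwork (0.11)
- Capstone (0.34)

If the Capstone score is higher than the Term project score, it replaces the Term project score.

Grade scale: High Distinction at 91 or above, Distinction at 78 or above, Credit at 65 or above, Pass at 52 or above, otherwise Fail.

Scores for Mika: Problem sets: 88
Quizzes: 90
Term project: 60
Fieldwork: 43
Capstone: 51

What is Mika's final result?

Credit

Capstone (51) ≤ Term project (60), so Term project stays at 60.
Weighted total:
  Problem sets 88 × 0.2 = 17.6
  Quizzes 90 × 0.17 = 15.3
  Term project 60 × 0.18 = 10.8
  Fieldwork 43 × 0.11 = 4.73
  Capstone 51 × 0.34 = 17.34
Sum = 65.77
65.77 is ≥ 65 and < 78 → Credit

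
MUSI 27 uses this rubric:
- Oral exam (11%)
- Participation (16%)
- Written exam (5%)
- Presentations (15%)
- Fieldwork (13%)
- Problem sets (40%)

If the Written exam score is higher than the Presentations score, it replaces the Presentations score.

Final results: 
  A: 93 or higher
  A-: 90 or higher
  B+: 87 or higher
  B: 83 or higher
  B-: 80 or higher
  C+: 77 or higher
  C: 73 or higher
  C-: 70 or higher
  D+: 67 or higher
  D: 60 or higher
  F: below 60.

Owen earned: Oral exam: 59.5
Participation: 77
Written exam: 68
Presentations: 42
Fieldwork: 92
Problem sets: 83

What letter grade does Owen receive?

C+

Written exam (68) > Presentations (42), so Presentations counts as 68.
Weighted total:
  Oral exam 59.5 × 0.11 = 6.545
  Participation 77 × 0.16 = 12.32
  Written exam 68 × 0.05 = 3.4
  Presentations 68 × 0.15 = 10.2
  Fieldwork 92 × 0.13 = 11.96
  Problem sets 83 × 0.4 = 33.2
Sum = 77.625
77.625 is ≥ 77 and < 80 → C+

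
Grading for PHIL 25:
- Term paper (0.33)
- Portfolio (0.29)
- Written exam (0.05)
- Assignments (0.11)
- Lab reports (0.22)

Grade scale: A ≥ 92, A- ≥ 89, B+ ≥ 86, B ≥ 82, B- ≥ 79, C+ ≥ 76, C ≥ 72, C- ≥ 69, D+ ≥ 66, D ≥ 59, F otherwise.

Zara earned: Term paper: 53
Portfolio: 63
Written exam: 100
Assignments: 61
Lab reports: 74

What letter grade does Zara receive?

Weighted total:
  Term paper 53 × 0.33 = 17.49
  Portfolio 63 × 0.29 = 18.27
  Written exam 100 × 0.05 = 5
  Assignments 61 × 0.11 = 6.71
  Lab reports 74 × 0.22 = 16.28
Sum = 63.75
63.75 is ≥ 59 and < 66 → D

D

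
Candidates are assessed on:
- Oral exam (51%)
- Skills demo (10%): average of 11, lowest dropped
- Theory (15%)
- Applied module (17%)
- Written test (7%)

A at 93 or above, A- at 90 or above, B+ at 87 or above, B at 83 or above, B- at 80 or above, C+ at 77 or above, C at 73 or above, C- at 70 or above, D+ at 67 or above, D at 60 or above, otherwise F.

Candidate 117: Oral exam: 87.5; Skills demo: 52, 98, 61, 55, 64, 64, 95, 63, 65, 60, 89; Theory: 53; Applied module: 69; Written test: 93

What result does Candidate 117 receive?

C+

Skills demo: drop 52 → average of remaining 10 = 714/10 = 71.4
Weighted total:
  Oral exam 87.5 × 0.51 = 44.625
  Skills demo 71.4 × 0.1 = 7.14
  Theory 53 × 0.15 = 7.95
  Applied module 69 × 0.17 = 11.73
  Written test 93 × 0.07 = 6.51
Sum = 77.955
77.955 is ≥ 77 and < 80 → C+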